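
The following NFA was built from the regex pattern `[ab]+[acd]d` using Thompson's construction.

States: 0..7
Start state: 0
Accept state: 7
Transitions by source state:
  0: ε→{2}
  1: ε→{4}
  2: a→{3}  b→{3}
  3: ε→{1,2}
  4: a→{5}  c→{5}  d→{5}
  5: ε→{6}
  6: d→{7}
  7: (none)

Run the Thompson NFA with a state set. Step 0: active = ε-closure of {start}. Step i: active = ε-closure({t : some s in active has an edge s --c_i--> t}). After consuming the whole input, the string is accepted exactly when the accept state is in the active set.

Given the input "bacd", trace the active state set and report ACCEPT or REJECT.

Answer: ACCEPT

Trace:
start: ε-closure({0}) = {0,2}
'b' @ 1: {1,2,3,4}
'a' @ 2: {1,2,3,4,5,6}
'c' @ 3: {5,6}
'd' @ 4: {7}  (accept∈set)
after full input: {7}  (accept=7 in)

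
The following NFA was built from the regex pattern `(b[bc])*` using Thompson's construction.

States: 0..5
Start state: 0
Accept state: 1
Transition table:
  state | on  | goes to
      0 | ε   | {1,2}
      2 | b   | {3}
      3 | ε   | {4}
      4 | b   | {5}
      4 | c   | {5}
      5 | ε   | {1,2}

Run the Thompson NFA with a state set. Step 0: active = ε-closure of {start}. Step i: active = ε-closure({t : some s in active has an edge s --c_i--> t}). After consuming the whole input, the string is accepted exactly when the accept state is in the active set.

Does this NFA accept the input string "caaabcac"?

Answer: REJECT

Trace:
S₀ = ε-closure({0}) = {0,1,2}
'c' @ 1: {}  — state set empty
rest 'aaabcac' ignored (set empty)
final: {}; accept 1 not in set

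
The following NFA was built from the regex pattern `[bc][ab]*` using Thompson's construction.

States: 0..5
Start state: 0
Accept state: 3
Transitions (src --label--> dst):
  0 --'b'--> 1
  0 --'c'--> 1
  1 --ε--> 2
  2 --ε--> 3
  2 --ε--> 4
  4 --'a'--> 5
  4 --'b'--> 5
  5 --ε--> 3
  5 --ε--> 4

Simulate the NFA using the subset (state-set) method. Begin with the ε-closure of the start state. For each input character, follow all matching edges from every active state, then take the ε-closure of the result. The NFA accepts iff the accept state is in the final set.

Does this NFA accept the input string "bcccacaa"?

S₀ = ε-closure({0}) = {0}
'b' @ 1: {1,2,3,4}  ✓accept
'c' @ 2: {}  — no active states
rest 'ccacaa' ignored (set empty)
final: {}; accept 3 not in set

Answer: REJECT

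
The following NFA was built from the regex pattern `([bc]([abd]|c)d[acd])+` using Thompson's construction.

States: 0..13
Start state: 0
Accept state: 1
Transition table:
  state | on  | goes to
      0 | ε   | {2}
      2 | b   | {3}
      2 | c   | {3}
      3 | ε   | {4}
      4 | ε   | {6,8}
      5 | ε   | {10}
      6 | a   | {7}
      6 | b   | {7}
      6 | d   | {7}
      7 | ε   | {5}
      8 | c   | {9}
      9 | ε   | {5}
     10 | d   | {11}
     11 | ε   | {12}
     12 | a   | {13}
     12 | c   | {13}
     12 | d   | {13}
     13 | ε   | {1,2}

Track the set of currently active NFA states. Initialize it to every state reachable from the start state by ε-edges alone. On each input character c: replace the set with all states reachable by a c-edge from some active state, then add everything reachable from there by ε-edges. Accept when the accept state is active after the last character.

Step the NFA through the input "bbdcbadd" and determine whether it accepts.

Answer: ACCEPT

Derivation:
S₀ = ε-closure({0}) = {0,2}
'b' @ 1: {3,4,6,8}
'b' @ 2: {5,7,10}
'd' @ 3: {11,12}
'c' @ 4: {1,2,13}  [accepting]
'b' @ 5: {3,4,6,8}
'a' @ 6: {5,7,10}
'd' @ 7: {11,12}
'd' @ 8: {1,2,13}  [accepting]
after full input: {1,2,13}  (accept=1 in)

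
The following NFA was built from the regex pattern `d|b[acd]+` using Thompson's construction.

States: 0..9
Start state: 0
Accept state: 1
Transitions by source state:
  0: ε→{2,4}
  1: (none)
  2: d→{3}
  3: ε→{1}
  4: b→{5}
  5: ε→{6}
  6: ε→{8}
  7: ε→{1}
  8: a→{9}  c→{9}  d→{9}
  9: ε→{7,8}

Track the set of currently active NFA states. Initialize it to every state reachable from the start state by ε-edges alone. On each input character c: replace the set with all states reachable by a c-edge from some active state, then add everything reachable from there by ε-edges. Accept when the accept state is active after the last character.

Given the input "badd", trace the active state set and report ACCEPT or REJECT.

S₀ = ε-closure({0}) = {0,2,4}
'b' @ 1: {5,6,8}
'a' @ 2: {1,7,8,9}  [accepting]
'd' @ 3: {1,7,8,9}  [accepting]
'd' @ 4: {1,7,8,9}  [accepting]
end set {1,7,8,9} — state 1 in

Answer: ACCEPT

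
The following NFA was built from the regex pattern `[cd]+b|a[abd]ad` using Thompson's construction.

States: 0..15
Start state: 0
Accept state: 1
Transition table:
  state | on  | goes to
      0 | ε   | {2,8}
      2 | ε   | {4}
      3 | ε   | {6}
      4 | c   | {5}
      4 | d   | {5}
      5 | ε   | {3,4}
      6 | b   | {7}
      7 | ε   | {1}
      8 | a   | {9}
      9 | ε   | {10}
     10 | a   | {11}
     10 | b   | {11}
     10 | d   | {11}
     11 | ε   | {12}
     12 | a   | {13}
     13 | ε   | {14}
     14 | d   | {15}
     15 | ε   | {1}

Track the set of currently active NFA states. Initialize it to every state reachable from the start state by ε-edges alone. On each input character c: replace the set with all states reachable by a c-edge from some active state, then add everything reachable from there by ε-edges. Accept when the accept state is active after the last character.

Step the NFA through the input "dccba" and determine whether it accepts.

S₀ = ε-closure({0}) = {0,2,4,8}
'd' @ 1: {3,4,5,6}
'c' @ 2: {3,4,5,6}
'c' @ 3: {3,4,5,6}
'b' @ 4: {1,7}  (accept∈set)
'a' @ 5: {}  — state set empty
after full input: {}  (accept=1 not in)

Answer: REJECT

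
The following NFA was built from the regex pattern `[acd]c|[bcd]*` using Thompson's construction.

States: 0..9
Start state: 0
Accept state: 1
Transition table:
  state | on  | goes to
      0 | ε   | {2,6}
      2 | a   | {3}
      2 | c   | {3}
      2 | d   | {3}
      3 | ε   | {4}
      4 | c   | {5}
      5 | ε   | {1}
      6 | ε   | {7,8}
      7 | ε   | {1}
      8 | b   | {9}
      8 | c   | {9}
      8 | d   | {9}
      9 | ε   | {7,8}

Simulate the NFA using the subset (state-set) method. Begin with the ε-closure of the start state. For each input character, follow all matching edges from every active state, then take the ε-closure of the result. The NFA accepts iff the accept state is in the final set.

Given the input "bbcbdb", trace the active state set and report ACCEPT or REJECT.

S₀ = ε-closure({0}) = {0,1,2,6,7,8}
'b' @ 1: {1,7,8,9}  (accept∈set)
'b' @ 2: {1,7,8,9}  (accept∈set)
'c' @ 3: {1,7,8,9}  (accept∈set)
'b' @ 4: {1,7,8,9}  (accept∈set)
'd' @ 5: {1,7,8,9}  (accept∈set)
'b' @ 6: {1,7,8,9}  (accept∈set)
end set {1,7,8,9} — state 1 in

Answer: ACCEPT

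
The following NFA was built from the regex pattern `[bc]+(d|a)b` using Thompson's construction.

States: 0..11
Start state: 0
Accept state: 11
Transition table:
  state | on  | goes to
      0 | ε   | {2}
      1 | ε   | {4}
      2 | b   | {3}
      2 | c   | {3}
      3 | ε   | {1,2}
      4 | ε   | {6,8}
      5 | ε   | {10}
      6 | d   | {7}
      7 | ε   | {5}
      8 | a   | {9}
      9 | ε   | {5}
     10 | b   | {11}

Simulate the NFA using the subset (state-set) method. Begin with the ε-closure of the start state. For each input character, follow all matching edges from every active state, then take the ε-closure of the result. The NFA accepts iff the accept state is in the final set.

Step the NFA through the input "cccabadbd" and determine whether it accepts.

Answer: REJECT

Derivation:
start: ε-closure({0}) = {0,2}
'c' @ 1: {1,2,3,4,6,8}
'c' @ 2: {1,2,3,4,6,8}
'c' @ 3: {1,2,3,4,6,8}
'a' @ 4: {5,9,10}
'b' @ 5: {11}  [accepting]
'a' @ 6: {}  — state set empty
rest 'dbd' ignored (set empty)
after full input: {}  (accept=11 not in)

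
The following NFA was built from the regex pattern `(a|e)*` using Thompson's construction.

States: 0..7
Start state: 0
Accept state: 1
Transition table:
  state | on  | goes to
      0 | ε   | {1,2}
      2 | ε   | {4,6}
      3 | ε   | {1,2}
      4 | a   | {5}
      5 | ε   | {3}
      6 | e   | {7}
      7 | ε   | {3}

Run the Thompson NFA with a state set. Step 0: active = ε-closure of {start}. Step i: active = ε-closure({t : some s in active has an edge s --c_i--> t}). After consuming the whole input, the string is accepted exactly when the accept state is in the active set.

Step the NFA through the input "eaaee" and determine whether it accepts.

initial (ε-close {0}): {0,1,2,4,6}
'e' @ 1: {1,2,3,4,6,7}  ✓accept
'a' @ 2: {1,2,3,4,5,6}  ✓accept
'a' @ 3: {1,2,3,4,5,6}  ✓accept
'e' @ 4: {1,2,3,4,6,7}  ✓accept
'e' @ 5: {1,2,3,4,6,7}  ✓accept
after full input: {1,2,3,4,6,7}  (accept=1 in)

Answer: ACCEPT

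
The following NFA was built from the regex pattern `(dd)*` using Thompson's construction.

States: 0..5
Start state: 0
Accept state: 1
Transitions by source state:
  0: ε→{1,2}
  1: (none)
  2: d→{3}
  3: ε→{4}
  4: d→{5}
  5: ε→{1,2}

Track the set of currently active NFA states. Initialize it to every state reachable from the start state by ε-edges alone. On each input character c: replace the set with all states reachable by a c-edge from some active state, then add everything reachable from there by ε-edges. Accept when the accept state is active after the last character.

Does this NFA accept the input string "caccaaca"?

Answer: REJECT

Trace:
initial (ε-close {0}): {0,1,2}
'c' @ 1: {}  — no active states
rest 'accaaca' ignored (set empty)
end set {} — state 1 not in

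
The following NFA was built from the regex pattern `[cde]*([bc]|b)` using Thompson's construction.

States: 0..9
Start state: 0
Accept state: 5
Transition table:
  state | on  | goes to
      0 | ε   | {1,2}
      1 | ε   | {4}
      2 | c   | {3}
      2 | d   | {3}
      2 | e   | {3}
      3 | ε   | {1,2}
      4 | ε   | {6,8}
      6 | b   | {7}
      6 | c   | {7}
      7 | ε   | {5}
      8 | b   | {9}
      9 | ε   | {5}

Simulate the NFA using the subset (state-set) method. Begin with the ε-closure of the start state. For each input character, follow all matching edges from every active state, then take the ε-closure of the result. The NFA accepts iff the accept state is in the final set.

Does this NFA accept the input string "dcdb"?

S₀ = ε-closure({0}) = {0,1,2,4,6,8}
'd' @ 1: {1,2,3,4,6,8}
'c' @ 2: {1,2,3,4,5,6,7,8}  ✓accept
'd' @ 3: {1,2,3,4,6,8}
'b' @ 4: {5,7,9}  ✓accept
after full input: {5,7,9}  (accept=5 in)

Answer: ACCEPT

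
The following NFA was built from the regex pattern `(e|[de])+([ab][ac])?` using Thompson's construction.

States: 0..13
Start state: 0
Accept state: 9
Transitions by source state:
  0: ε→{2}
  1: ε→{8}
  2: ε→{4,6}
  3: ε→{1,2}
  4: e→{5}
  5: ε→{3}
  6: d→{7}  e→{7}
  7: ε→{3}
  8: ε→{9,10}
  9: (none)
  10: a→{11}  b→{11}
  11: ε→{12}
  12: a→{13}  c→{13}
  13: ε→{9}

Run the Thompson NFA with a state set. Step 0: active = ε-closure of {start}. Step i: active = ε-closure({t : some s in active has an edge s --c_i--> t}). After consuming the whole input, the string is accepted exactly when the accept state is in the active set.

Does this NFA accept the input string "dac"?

start: ε-closure({0}) = {0,2,4,6}
'd' @ 1: {1,2,3,4,6,7,8,9,10}  [accepting]
'a' @ 2: {11,12}
'c' @ 3: {9,13}  [accepting]
end set {9,13} — state 9 in

Answer: ACCEPT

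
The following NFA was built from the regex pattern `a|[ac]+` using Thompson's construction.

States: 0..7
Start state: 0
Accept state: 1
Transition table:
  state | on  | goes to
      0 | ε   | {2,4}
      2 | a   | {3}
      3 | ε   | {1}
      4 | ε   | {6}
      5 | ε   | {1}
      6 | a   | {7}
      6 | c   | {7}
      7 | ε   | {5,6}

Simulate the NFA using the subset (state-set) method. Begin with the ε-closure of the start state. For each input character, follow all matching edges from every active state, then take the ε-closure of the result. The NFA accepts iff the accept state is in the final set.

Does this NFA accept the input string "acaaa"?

Answer: ACCEPT

Steps:
initial (ε-close {0}): {0,2,4,6}
'a' @ 1: {1,3,5,6,7}  [accepting]
'c' @ 2: {1,5,6,7}  [accepting]
'a' @ 3: {1,5,6,7}  [accepting]
'a' @ 4: {1,5,6,7}  [accepting]
'a' @ 5: {1,5,6,7}  [accepting]
after full input: {1,5,6,7}  (accept=1 in)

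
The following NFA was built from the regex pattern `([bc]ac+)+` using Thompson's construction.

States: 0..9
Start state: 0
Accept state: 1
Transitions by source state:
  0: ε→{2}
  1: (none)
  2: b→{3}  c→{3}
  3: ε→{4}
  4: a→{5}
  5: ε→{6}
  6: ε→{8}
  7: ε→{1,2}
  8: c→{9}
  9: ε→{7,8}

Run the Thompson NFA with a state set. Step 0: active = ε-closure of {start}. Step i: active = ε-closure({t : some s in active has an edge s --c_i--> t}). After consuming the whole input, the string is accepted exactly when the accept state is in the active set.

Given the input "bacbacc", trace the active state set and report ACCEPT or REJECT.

S₀ = ε-closure({0}) = {0,2}
'b' @ 1: {3,4}
'a' @ 2: {5,6,8}
'c' @ 3: {1,2,7,8,9}  ✓accept
'b' @ 4: {3,4}
'a' @ 5: {5,6,8}
'c' @ 6: {1,2,7,8,9}  ✓accept
'c' @ 7: {1,2,3,4,7,8,9}  ✓accept
final: {1,2,3,4,7,8,9}; accept 1 in set

Answer: ACCEPT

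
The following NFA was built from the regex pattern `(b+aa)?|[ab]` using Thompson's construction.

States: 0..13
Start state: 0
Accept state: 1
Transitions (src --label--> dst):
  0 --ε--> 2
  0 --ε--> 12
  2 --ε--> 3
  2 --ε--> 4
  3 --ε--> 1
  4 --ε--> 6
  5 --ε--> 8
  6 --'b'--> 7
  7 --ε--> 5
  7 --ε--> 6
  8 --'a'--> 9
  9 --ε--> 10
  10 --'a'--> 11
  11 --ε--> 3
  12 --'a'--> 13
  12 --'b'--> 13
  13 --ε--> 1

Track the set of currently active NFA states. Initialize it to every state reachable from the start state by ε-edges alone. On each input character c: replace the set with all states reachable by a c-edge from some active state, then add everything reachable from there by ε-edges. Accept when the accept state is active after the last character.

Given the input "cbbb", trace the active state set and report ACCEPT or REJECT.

Answer: REJECT

Trace:
S₀ = ε-closure({0}) = {0,1,2,3,4,6,12}
'c' @ 1: {}  — no active states
rest 'bbb' ignored (set empty)
after full input: {}  (accept=1 not in)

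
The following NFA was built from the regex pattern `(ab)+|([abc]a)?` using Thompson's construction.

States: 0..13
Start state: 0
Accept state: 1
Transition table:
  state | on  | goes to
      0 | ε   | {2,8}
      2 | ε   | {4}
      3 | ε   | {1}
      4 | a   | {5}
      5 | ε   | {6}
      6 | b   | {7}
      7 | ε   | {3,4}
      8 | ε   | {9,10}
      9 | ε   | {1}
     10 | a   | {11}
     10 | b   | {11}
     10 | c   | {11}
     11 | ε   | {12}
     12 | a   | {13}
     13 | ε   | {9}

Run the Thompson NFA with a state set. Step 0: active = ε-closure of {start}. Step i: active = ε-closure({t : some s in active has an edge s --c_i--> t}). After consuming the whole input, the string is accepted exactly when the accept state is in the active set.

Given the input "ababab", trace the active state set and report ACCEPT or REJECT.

initial (ε-close {0}): {0,1,2,4,8,9,10}
'a' @ 1: {5,6,11,12}
'b' @ 2: {1,3,4,7}  ✓accept
'a' @ 3: {5,6}
'b' @ 4: {1,3,4,7}  ✓accept
'a' @ 5: {5,6}
'b' @ 6: {1,3,4,7}  ✓accept
final: {1,3,4,7}; accept 1 in set

Answer: ACCEPT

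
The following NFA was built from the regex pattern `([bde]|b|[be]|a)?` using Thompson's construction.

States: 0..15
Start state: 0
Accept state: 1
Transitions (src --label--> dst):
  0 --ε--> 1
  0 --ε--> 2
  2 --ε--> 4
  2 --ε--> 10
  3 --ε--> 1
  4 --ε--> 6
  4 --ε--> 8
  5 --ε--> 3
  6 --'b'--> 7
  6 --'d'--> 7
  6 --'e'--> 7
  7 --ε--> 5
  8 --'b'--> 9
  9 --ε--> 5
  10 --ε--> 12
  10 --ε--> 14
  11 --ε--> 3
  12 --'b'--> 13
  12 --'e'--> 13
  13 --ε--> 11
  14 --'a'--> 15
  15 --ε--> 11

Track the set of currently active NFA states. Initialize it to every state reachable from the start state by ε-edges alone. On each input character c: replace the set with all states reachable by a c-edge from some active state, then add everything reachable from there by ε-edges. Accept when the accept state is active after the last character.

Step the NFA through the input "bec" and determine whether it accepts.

S₀ = ε-closure({0}) = {0,1,2,4,6,8,10,12,14}
'b' @ 1: {1,3,5,7,9,11,13}  [accepting]
'e' @ 2: {}  — no active states
rest 'c' ignored (set empty)
after full input: {}  (accept=1 not in)

Answer: REJECT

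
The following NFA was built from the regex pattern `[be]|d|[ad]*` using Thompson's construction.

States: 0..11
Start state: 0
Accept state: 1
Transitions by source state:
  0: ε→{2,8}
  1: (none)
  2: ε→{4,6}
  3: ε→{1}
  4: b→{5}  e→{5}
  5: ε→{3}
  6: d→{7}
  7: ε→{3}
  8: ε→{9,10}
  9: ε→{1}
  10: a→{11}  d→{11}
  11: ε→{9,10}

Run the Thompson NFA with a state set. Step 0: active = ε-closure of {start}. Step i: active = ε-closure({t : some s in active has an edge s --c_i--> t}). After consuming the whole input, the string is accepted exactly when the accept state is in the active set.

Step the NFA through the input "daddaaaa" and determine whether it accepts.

Answer: ACCEPT

Trace:
S₀ = ε-closure({0}) = {0,1,2,4,6,8,9,10}
'd' @ 1: {1,3,7,9,10,11}  (accept∈set)
'a' @ 2: {1,9,10,11}  (accept∈set)
'd' @ 3: {1,9,10,11}  (accept∈set)
'd' @ 4: {1,9,10,11}  (accept∈set)
'a' @ 5: {1,9,10,11}  (accept∈set)
'a' @ 6: {1,9,10,11}  (accept∈set)
'a' @ 7: {1,9,10,11}  (accept∈set)
'a' @ 8: {1,9,10,11}  (accept∈set)
final: {1,9,10,11}; accept 1 in set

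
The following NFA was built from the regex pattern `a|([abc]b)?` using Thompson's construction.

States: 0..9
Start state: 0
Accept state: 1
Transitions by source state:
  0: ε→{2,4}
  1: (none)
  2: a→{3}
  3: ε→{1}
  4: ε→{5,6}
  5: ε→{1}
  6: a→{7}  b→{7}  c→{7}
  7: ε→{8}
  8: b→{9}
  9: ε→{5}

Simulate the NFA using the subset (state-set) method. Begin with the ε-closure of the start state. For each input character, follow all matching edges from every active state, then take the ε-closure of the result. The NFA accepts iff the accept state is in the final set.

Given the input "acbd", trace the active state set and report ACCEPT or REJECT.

Answer: REJECT

Steps:
start: ε-closure({0}) = {0,1,2,4,5,6}
'a' @ 1: {1,3,7,8}  (accept∈set)
'c' @ 2: {}  — no active states
rest 'bd' ignored (set empty)
end set {} — state 1 not in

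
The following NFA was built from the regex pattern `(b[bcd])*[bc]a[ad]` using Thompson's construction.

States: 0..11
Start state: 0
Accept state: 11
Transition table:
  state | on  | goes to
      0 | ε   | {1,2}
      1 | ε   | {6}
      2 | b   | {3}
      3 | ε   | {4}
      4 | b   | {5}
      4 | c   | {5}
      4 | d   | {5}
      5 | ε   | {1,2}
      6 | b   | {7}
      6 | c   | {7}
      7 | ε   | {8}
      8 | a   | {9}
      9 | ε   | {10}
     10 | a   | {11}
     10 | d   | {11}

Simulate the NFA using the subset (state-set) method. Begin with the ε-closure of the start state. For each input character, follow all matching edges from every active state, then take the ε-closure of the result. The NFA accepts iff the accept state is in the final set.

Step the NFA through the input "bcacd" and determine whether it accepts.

Answer: REJECT

Derivation:
initial (ε-close {0}): {0,1,2,6}
'b' @ 1: {3,4,7,8}
'c' @ 2: {1,2,5,6}
'a' @ 3: {}  — no active states
rest 'cd' ignored (set empty)
after full input: {}  (accept=11 not in)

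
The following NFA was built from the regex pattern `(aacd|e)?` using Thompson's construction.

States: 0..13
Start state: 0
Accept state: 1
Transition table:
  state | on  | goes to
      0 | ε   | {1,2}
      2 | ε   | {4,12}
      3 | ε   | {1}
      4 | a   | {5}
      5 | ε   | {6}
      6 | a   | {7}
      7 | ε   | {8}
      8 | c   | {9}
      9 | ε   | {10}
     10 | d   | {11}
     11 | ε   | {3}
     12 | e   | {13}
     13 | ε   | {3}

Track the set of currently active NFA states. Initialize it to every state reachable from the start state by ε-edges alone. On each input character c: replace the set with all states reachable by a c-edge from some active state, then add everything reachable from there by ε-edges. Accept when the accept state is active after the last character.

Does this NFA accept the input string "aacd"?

Answer: ACCEPT

Steps:
S₀ = ε-closure({0}) = {0,1,2,4,12}
'a' @ 1: {5,6}
'a' @ 2: {7,8}
'c' @ 3: {9,10}
'd' @ 4: {1,3,11}  (accept∈set)
end set {1,3,11} — state 1 in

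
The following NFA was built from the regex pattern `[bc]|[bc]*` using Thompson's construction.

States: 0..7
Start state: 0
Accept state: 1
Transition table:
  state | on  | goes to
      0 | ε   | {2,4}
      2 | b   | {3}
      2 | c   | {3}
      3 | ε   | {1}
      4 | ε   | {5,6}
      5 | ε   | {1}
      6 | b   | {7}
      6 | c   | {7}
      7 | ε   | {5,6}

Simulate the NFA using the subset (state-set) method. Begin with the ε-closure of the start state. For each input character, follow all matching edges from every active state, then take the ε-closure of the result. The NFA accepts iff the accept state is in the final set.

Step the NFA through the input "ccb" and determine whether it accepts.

start: ε-closure({0}) = {0,1,2,4,5,6}
'c' @ 1: {1,3,5,6,7}  ✓accept
'c' @ 2: {1,5,6,7}  ✓accept
'b' @ 3: {1,5,6,7}  ✓accept
final: {1,5,6,7}; accept 1 in set

Answer: ACCEPT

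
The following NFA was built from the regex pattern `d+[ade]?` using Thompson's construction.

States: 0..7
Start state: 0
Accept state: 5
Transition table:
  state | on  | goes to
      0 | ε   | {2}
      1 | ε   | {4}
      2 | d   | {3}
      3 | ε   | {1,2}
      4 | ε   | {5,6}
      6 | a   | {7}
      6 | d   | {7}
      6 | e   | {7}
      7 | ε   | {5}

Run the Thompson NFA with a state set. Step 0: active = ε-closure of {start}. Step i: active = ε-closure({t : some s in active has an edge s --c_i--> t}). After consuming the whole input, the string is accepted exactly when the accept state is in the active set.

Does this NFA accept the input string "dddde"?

start: ε-closure({0}) = {0,2}
'd' @ 1: {1,2,3,4,5,6}  ✓accept
'd' @ 2: {1,2,3,4,5,6,7}  ✓accept
'd' @ 3: {1,2,3,4,5,6,7}  ✓accept
'd' @ 4: {1,2,3,4,5,6,7}  ✓accept
'e' @ 5: {5,7}  ✓accept
final: {5,7}; accept 5 in set

Answer: ACCEPT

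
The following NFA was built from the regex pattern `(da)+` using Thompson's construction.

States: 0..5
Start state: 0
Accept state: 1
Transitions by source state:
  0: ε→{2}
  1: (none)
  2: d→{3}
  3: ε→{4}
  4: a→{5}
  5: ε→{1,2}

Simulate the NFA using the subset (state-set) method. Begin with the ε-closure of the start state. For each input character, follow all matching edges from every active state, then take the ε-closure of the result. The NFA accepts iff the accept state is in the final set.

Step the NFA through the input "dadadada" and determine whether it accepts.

Answer: ACCEPT

Derivation:
S₀ = ε-closure({0}) = {0,2}
'd' @ 1: {3,4}
'a' @ 2: {1,2,5}  (accept∈set)
'd' @ 3: {3,4}
'a' @ 4: {1,2,5}  (accept∈set)
'd' @ 5: {3,4}
'a' @ 6: {1,2,5}  (accept∈set)
'd' @ 7: {3,4}
'a' @ 8: {1,2,5}  (accept∈set)
after full input: {1,2,5}  (accept=1 in)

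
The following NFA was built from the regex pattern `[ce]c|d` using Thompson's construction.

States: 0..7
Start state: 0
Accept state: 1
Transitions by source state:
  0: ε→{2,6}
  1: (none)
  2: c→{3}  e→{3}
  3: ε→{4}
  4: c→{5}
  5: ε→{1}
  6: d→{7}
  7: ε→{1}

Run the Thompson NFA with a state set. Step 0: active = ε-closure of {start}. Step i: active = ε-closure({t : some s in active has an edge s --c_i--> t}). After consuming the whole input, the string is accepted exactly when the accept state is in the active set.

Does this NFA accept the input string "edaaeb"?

Answer: REJECT

Trace:
start: ε-closure({0}) = {0,2,6}
'e' @ 1: {3,4}
'd' @ 2: {}  — no active states
rest 'aaeb' ignored (set empty)
after full input: {}  (accept=1 not in)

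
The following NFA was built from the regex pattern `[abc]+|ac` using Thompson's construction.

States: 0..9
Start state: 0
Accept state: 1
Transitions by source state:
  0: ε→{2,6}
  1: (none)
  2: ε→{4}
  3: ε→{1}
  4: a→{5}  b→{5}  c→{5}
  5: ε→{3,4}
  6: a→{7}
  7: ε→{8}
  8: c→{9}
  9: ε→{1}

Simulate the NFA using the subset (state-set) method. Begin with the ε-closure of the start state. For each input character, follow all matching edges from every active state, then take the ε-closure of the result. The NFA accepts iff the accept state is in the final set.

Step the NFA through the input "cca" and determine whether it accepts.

start: ε-closure({0}) = {0,2,4,6}
'c' @ 1: {1,3,4,5}  (accept∈set)
'c' @ 2: {1,3,4,5}  (accept∈set)
'a' @ 3: {1,3,4,5}  (accept∈set)
final: {1,3,4,5}; accept 1 in set

Answer: ACCEPT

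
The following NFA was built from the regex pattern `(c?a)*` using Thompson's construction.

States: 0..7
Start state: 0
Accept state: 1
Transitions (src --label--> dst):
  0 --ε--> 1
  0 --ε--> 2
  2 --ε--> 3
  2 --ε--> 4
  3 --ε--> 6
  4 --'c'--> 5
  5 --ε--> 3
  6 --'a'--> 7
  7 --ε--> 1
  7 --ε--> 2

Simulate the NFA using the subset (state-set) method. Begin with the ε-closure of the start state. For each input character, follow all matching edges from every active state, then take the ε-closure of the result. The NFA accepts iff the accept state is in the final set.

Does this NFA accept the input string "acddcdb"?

S₀ = ε-closure({0}) = {0,1,2,3,4,6}
'a' @ 1: {1,2,3,4,6,7}  (accept∈set)
'c' @ 2: {3,5,6}
'd' @ 3: {}  — dead — no transitions
rest 'dcdb' ignored (set empty)
final: {}; accept 1 not in set

Answer: REJECT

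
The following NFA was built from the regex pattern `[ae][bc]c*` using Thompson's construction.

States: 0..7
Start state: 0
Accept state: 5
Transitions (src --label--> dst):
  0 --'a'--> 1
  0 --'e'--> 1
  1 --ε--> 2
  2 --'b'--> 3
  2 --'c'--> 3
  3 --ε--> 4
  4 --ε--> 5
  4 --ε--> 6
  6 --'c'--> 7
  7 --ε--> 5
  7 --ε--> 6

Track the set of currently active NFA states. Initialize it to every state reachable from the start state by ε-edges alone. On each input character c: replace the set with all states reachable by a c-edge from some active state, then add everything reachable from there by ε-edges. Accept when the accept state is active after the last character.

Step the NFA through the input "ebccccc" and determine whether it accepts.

start: ε-closure({0}) = {0}
'e' @ 1: {1,2}
'b' @ 2: {3,4,5,6}  [accepting]
'c' @ 3: {5,6,7}  [accepting]
'c' @ 4: {5,6,7}  [accepting]
'c' @ 5: {5,6,7}  [accepting]
'c' @ 6: {5,6,7}  [accepting]
'c' @ 7: {5,6,7}  [accepting]
after full input: {5,6,7}  (accept=5 in)

Answer: ACCEPT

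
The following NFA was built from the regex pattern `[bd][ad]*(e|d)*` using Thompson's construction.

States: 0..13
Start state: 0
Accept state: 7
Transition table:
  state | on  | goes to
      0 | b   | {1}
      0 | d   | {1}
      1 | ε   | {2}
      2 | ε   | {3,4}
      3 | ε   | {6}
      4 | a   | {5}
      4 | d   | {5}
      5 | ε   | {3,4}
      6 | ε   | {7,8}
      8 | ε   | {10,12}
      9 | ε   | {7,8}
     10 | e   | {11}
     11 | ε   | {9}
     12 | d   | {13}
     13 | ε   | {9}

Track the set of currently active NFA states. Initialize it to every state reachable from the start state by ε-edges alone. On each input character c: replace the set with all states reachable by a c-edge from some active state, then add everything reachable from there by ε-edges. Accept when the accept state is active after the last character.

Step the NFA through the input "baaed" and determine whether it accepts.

initial (ε-close {0}): {0}
'b' @ 1: {1,2,3,4,6,7,8,10,12}  ✓accept
'a' @ 2: {3,4,5,6,7,8,10,12}  ✓accept
'a' @ 3: {3,4,5,6,7,8,10,12}  ✓accept
'e' @ 4: {7,8,9,10,11,12}  ✓accept
'd' @ 5: {7,8,9,10,12,13}  ✓accept
after full input: {7,8,9,10,12,13}  (accept=7 in)

Answer: ACCEPT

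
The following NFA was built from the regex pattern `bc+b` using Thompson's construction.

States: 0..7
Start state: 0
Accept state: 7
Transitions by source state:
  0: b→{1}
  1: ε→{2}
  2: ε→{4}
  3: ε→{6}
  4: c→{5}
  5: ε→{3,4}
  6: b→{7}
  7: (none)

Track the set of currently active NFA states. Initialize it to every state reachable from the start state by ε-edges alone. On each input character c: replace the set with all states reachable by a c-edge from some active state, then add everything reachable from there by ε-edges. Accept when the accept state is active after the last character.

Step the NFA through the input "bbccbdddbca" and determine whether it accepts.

Answer: REJECT

Steps:
initial (ε-close {0}): {0}
'b' @ 1: {1,2,4}
'b' @ 2: {}  — no active states
rest 'ccbdddbca' ignored (set empty)
end set {} — state 7 not in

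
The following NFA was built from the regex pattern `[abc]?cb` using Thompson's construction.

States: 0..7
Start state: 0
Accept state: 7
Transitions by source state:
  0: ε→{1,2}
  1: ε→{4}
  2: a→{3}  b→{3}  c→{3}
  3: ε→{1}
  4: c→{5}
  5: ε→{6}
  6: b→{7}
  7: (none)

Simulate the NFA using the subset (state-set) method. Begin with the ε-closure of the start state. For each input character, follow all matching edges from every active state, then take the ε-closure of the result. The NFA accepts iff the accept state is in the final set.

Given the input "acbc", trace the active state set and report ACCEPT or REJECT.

Answer: REJECT

Steps:
initial (ε-close {0}): {0,1,2,4}
'a' @ 1: {1,3,4}
'c' @ 2: {5,6}
'b' @ 3: {7}  (accept∈set)
'c' @ 4: {}  — dead — no transitions
end set {} — state 7 not in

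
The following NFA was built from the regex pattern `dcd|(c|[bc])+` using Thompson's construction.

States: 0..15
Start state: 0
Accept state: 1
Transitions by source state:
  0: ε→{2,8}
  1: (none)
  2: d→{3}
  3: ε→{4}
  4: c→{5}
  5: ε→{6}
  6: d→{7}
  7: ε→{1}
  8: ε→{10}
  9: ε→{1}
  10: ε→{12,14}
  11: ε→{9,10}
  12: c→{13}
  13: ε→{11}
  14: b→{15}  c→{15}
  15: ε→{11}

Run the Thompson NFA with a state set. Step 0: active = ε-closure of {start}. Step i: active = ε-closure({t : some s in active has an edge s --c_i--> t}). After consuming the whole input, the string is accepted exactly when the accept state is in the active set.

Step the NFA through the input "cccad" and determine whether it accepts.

initial (ε-close {0}): {0,2,8,10,12,14}
'c' @ 1: {1,9,10,11,12,13,14,15}  (accept∈set)
'c' @ 2: {1,9,10,11,12,13,14,15}  (accept∈set)
'c' @ 3: {1,9,10,11,12,13,14,15}  (accept∈set)
'a' @ 4: {}  — no active states
rest 'd' ignored (set empty)
final: {}; accept 1 not in set

Answer: REJECT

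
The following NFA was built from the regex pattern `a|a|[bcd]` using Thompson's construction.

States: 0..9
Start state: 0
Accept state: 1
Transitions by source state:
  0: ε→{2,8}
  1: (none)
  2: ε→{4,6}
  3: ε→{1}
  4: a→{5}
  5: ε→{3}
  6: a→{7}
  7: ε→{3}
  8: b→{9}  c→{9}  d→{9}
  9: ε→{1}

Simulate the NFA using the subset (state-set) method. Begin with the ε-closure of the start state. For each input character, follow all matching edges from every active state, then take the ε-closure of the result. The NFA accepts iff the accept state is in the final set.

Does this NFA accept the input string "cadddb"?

Answer: REJECT

Derivation:
start: ε-closure({0}) = {0,2,4,6,8}
'c' @ 1: {1,9}  ✓accept
'a' @ 2: {}  — dead — no transitions
rest 'dddb' ignored (set empty)
end set {} — state 1 not in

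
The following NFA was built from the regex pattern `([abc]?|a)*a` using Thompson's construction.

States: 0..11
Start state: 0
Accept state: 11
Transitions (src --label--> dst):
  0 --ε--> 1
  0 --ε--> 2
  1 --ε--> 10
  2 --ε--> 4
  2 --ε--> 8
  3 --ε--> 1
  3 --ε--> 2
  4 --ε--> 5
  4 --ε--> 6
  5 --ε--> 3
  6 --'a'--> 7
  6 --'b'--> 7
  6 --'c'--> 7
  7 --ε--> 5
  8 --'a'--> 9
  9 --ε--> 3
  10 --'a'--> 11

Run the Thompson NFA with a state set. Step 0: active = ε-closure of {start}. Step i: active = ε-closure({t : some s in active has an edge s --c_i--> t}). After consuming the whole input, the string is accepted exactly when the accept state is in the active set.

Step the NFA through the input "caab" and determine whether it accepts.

start: ε-closure({0}) = {0,1,2,3,4,5,6,8,10}
'c' @ 1: {1,2,3,4,5,6,7,8,10}
'a' @ 2: {1,2,3,4,5,6,7,8,9,10,11}  ✓accept
'a' @ 3: {1,2,3,4,5,6,7,8,9,10,11}  ✓accept
'b' @ 4: {1,2,3,4,5,6,7,8,10}
final: {1,2,3,4,5,6,7,8,10}; accept 11 not in set

Answer: REJECT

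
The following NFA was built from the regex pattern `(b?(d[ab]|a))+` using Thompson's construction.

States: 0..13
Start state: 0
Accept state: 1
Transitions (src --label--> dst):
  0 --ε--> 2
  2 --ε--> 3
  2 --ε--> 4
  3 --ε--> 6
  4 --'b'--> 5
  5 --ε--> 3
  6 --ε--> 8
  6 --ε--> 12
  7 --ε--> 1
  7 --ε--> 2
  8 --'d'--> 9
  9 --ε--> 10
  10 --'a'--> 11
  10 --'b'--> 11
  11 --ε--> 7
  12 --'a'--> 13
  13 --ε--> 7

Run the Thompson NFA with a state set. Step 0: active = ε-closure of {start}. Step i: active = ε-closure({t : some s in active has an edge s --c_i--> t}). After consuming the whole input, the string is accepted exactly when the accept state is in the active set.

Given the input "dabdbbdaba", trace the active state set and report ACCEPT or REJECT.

S₀ = ε-closure({0}) = {0,2,3,4,6,8,12}
'd' @ 1: {9,10}
'a' @ 2: {1,2,3,4,6,7,8,11,12}  (accept∈set)
'b' @ 3: {3,5,6,8,12}
'd' @ 4: {9,10}
'b' @ 5: {1,2,3,4,6,7,8,11,12}  (accept∈set)
'b' @ 6: {3,5,6,8,12}
'd' @ 7: {9,10}
'a' @ 8: {1,2,3,4,6,7,8,11,12}  (accept∈set)
'b' @ 9: {3,5,6,8,12}
'a' @ 10: {1,2,3,4,6,7,8,12,13}  (accept∈set)
final: {1,2,3,4,6,7,8,12,13}; accept 1 in set

Answer: ACCEPT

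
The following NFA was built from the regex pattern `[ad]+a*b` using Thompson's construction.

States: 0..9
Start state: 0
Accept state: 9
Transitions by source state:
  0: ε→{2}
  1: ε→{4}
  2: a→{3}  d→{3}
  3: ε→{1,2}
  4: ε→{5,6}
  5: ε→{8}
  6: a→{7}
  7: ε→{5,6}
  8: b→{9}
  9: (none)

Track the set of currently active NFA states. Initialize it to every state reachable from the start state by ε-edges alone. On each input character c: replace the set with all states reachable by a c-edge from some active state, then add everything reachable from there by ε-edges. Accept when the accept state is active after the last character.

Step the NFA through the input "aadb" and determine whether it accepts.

Answer: ACCEPT

Steps:
start: ε-closure({0}) = {0,2}
'a' @ 1: {1,2,3,4,5,6,8}
'a' @ 2: {1,2,3,4,5,6,7,8}
'd' @ 3: {1,2,3,4,5,6,8}
'b' @ 4: {9}  ✓accept
end set {9} — state 9 in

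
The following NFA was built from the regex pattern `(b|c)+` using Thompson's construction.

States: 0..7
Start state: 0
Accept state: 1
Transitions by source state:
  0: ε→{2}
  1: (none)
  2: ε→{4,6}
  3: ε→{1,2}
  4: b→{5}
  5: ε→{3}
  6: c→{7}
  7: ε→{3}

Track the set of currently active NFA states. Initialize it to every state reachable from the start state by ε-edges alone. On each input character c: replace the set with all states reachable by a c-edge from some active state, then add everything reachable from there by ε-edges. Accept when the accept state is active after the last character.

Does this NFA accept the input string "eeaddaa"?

Answer: REJECT

Trace:
S₀ = ε-closure({0}) = {0,2,4,6}
'e' @ 1: {}  — dead — no transitions
rest 'eaddaa' ignored (set empty)
final: {}; accept 1 not in set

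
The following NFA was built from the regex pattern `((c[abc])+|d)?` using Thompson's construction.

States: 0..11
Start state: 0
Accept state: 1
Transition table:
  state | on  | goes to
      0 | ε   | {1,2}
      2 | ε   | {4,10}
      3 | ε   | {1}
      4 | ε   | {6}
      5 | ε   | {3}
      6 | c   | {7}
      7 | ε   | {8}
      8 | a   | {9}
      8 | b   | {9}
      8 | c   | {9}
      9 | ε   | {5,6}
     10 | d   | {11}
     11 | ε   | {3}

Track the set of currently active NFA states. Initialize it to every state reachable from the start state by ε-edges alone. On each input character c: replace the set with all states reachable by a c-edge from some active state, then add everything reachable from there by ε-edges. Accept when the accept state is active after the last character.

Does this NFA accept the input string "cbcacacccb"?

Answer: ACCEPT

Steps:
S₀ = ε-closure({0}) = {0,1,2,4,6,10}
'c' @ 1: {7,8}
'b' @ 2: {1,3,5,6,9}  ✓accept
'c' @ 3: {7,8}
'a' @ 4: {1,3,5,6,9}  ✓accept
'c' @ 5: {7,8}
'a' @ 6: {1,3,5,6,9}  ✓accept
'c' @ 7: {7,8}
'c' @ 8: {1,3,5,6,9}  ✓accept
'c' @ 9: {7,8}
'b' @ 10: {1,3,5,6,9}  ✓accept
after full input: {1,3,5,6,9}  (accept=1 in)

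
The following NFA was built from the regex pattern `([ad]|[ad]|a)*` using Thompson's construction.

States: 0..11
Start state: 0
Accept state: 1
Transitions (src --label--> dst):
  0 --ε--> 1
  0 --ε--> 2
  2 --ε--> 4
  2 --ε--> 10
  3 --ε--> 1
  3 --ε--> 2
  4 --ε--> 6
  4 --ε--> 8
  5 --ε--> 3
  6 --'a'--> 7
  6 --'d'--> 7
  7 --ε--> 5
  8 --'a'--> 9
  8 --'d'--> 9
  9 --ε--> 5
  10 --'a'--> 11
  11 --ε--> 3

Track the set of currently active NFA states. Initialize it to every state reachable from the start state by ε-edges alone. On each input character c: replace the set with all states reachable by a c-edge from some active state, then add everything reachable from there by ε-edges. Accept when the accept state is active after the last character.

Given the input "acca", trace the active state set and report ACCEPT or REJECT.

start: ε-closure({0}) = {0,1,2,4,6,8,10}
'a' @ 1: {1,2,3,4,5,6,7,8,9,10,11}  [accepting]
'c' @ 2: {}  — state set empty
rest 'ca' ignored (set empty)
after full input: {}  (accept=1 not in)

Answer: REJECT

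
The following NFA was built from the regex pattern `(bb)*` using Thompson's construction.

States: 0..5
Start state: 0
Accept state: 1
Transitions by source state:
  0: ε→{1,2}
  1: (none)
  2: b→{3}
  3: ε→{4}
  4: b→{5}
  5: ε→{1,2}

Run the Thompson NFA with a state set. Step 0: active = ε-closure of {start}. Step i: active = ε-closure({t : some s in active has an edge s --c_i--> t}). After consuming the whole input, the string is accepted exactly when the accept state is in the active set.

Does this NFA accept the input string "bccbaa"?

S₀ = ε-closure({0}) = {0,1,2}
'b' @ 1: {3,4}
'c' @ 2: {}  — dead — no transitions
rest 'cbaa' ignored (set empty)
after full input: {}  (accept=1 not in)

Answer: REJECT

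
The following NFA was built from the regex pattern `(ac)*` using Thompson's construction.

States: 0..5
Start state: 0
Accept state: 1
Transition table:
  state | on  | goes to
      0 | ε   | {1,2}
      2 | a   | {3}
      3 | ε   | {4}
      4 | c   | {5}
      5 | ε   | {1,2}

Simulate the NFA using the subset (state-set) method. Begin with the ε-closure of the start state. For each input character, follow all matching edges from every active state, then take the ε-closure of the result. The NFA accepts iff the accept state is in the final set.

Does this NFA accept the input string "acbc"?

Answer: REJECT

Trace:
start: ε-closure({0}) = {0,1,2}
'a' @ 1: {3,4}
'c' @ 2: {1,2,5}  [accepting]
'b' @ 3: {}  — dead — no transitions
rest 'c' ignored (set empty)
final: {}; accept 1 not in set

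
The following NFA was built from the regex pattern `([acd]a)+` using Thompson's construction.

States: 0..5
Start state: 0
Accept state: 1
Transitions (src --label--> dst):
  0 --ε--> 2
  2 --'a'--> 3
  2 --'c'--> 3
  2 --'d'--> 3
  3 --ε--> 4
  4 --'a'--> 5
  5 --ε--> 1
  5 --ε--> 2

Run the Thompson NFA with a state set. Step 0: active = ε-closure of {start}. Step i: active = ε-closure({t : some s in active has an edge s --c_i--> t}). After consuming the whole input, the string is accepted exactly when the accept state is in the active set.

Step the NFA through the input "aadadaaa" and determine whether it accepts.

initial (ε-close {0}): {0,2}
'a' @ 1: {3,4}
'a' @ 2: {1,2,5}  (accept∈set)
'd' @ 3: {3,4}
'a' @ 4: {1,2,5}  (accept∈set)
'd' @ 5: {3,4}
'a' @ 6: {1,2,5}  (accept∈set)
'a' @ 7: {3,4}
'a' @ 8: {1,2,5}  (accept∈set)
final: {1,2,5}; accept 1 in set

Answer: ACCEPT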